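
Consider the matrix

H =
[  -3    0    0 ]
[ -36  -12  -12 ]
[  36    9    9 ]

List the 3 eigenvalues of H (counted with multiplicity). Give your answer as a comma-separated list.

-3, -3, 0

Set up det(sI - H) = 0.
Expanding along the first row, p(s) = s^3 + 6s^2 + 9s.
Rational-root test: s = 0 gives p(0) = 0.
Factor out s: p(s) = s·(s^2 + 6s + 9).
The quadratic factor is (s + 3)^2.
Eigenvalues: -3, -3, 0.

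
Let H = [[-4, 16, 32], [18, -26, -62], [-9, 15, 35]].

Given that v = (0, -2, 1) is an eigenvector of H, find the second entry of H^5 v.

First find the eigenvalue: Hv = (0, -10, 5) = 5·(0, -2, 1), so λ = 5.
Then H^5 v = λ^5·v = 5^5·(0, -2, 1) = 3125·(0, -2, 1) = (0, -6250, 3125).

-6250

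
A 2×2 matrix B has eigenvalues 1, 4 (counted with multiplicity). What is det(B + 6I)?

70

If B has eigenvalues 1, 4, then B + 6I has eigenvalues 7, 10.
det(B + 6I) = (7) · (10) = 70.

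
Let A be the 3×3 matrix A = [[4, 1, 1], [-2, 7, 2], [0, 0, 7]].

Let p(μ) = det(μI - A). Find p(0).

-210

p(0) = det(0·I − A) = det(−A) = (−1)^3·det(A).
det(A) = 210, so p(0) = -210.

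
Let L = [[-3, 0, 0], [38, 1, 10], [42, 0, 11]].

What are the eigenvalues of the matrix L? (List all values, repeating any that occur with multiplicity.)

Compute the characteristic polynomial p(λ) = det(λI - L).
Cofactor expansion gives p(λ) = λ^3 - 9λ^2 - 25λ + 33.
Try λ = 1: p(1) = 0, so 1 is a root.
Factor out (λ - 1): p(λ) = (λ - 1)·(λ^2 - 8λ - 33).
The quadratic factors as (λ + 3)·(λ - 11).
Eigenvalues: -3, 1, 11.

-3, 1, 11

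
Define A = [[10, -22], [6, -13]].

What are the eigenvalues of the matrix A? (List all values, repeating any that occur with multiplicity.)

det(A - tI) = (10 - t)(-13 - t) - (-22)·(6) = t^2 + 3t + 2.
This factors as (t + 2)·(t + 1) = 0.
Eigenvalues: -2, -1.

-2, -1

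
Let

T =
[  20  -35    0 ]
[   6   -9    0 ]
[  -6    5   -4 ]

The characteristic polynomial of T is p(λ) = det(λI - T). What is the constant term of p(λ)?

p(λ) = λ^3 - 7λ^2 - 14λ + 120.
The constant term is 120.

120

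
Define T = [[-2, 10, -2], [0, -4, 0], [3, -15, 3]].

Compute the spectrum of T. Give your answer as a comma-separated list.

The characteristic polynomial is p(r) = det(rI - T).
Cofactor expansion gives p(r) = r^3 + 3r^2 - 4r.
Rational-root test: r = -4 gives p(-4) = 0.
Dividing by (r + 4) leaves r^2 - r.
The quadratic factors as r·(r - 1).
Eigenvalues: -4, 0, 1.

-4, 0, 1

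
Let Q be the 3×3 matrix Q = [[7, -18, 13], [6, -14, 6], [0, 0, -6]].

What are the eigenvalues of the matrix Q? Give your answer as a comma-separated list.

Compute the characteristic polynomial p(s) = det(sI - Q).
Cofactor expansion gives p(s) = s^3 + 13s^2 + 52s + 60.
Rational-root test: s = -2 gives p(-2) = 0.
Factor out (s + 2): p(s) = (s + 2)·(s^2 + 11s + 30).
The quadratic factors as (s + 6)·(s + 5).
Eigenvalues: -6, -5, -2.

-6, -5, -2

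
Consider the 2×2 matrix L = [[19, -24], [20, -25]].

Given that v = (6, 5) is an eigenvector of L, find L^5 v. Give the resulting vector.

First find the eigenvalue: Lv = (-6, -5) = -1·(6, 5), so λ = -1.
Then L^5 v = λ^5·v = (-1)^5·(6, 5) = -1·(6, 5) = (-6, -5).

(-6, -5)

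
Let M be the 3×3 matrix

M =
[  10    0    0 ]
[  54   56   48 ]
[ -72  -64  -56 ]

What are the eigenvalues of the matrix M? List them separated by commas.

Set up det(rI - M) = 0.
Cofactor expansion gives p(r) = r^3 - 10r^2 - 64r + 640.
Rational-root test: r = -8 gives p(-8) = 0.
Factor out (r + 8): p(r) = (r + 8)·(r^2 - 18r + 80).
The quadratic factors as (r - 8)·(r - 10).
Eigenvalues: -8, 8, 10.

-8, 8, 10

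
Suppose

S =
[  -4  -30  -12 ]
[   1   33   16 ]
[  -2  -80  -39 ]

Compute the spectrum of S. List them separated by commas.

-7, -2, -1

Set up det(μI - S) = 0.
Expanding the 3×3 determinant: p(μ) = μ^3 + 10μ^2 + 23μ + 14.
Since p(-1) = 0, μ = -1 is a root.
Dividing by (μ + 1) leaves μ^2 + 9μ + 14.
The quadratic factors as (μ + 7)·(μ + 2).
Eigenvalues: -7, -2, -1.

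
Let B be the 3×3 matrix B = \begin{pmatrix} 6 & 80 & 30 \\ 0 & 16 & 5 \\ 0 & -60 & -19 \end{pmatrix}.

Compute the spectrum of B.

-4, 1, 6

Set up det(λI - B) = 0.
Cofactor expansion gives p(λ) = λ^3 - 3λ^2 - 22λ + 24.
Try λ = 1: p(1) = 0, so 1 is a root.
Factor out (λ - 1): p(λ) = (λ - 1)·(λ^2 - 2λ - 24).
The quadratic factors as (λ + 4)·(λ - 6).
Eigenvalues: -4, 1, 6.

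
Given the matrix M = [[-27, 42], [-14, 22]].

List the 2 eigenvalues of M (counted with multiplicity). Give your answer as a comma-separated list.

-6, 1

det(M - λI) = (-27 - λ)(22 - λ) - (42)·(-14) = λ^2 + 5λ - 6.
This factors as (λ + 6)·(λ - 1) = 0.
Eigenvalues: -6, 1.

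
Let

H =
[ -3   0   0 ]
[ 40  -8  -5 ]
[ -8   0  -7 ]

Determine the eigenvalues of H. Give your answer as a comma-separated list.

The characteristic polynomial is p(λ) = det(λI - H).
Expanding along the first row, p(λ) = λ^3 + 18λ^2 + 101λ + 168.
Since p(-8) = 0, λ = -8 is a root.
Dividing by (λ + 8) leaves λ^2 + 10λ + 21.
The quadratic factors as (λ + 7)·(λ + 3).
Eigenvalues: -8, -7, -3.

-8, -7, -3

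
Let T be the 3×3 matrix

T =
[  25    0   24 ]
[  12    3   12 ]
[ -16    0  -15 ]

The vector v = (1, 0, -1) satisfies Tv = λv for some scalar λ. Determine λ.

1

Compute Tv: T·(1, 0, -1) = (1, 0, -1).
Since Tv = λv, compare component 1: 1 = λ·1, so λ = 1.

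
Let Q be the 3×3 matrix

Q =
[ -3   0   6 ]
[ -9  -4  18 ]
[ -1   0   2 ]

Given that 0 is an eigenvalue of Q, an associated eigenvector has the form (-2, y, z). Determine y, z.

0, -1

We need (Q)v = 0.
Q = [[-3, 0, 6], [-9, -4, 18], [-1, 0, 2]].
Row 1: (-3)·-2 + (0)·y + (6)·z = 0
Row 2: (-9)·-2 + (-4)·y + (18)·z = 0
Row 3: (-1)·-2 + (0)·y + (2)·z = 0
Solving gives y = 0, z = -1.
Check: Q·(-2, 0, -1) = (0, 0, 0) = 0·(-2, 0, -1).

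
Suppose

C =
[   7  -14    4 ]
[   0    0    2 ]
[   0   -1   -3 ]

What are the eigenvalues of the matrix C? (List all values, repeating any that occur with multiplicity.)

-2, -1, 7

Set up det(λI - C) = 0.
Cofactor expansion gives p(λ) = λ^3 - 4λ^2 - 19λ - 14.
Since p(-1) = 0, λ = -1 is a root.
Factor out (λ + 1): p(λ) = (λ + 1)·(λ^2 - 5λ - 14).
The quadratic factors as (λ + 2)·(λ - 7).
Eigenvalues: -2, -1, 7.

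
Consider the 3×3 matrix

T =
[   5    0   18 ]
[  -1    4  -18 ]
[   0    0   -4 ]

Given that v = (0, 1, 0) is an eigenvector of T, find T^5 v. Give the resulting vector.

(0, 1024, 0)

First find the eigenvalue: Tv = (0, 4, 0) = 4·(0, 1, 0), so λ = 4.
Then T^5 v = λ^5·v = 4^5·(0, 1, 0) = 1024·(0, 1, 0) = (0, 1024, 0).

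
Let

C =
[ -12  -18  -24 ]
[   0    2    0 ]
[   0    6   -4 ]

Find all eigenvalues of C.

-12, -4, 2

The characteristic polynomial is p(t) = det(tI - C).
Expanding along the first row, p(t) = t^3 + 14t^2 + 16t - 96.
Rational-root test: t = -12 gives p(-12) = 0.
Dividing by (t + 12) leaves t^2 + 2t - 8.
The quadratic factors as (t + 4)·(t - 2).
Eigenvalues: -12, -4, 2.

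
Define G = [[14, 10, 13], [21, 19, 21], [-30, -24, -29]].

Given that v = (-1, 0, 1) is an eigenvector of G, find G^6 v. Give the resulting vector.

First find the eigenvalue: Gv = (-1, 0, 1) = 1·(-1, 0, 1), so λ = 1.
Then G^6 v = λ^6·v = 1^6·(-1, 0, 1) = 1·(-1, 0, 1) = (-1, 0, 1).

(-1, 0, 1)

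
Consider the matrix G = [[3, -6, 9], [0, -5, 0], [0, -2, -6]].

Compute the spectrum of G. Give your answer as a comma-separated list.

-6, -5, 3

The characteristic polynomial is p(μ) = det(μI - G).
Expanding along the first row, p(μ) = μ^3 + 8μ^2 - 3μ - 90.
Since p(-5) = 0, μ = -5 is a root.
Factor out (μ + 5): p(μ) = (μ + 5)·(μ^2 + 3μ - 18).
The quadratic factors as (μ + 6)·(μ - 3).
Eigenvalues: -6, -5, 3.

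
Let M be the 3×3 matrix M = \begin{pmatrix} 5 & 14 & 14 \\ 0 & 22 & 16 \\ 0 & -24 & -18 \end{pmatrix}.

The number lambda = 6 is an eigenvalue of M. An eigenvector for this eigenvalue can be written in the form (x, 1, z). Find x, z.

We need (M - 6I)v = 0.
M - 6I = [[-1, 14, 14], [0, 16, 16], [0, -24, -24]].
Row 1: (-1)·x + (14)·1 + (14)·z = 0
Row 2: (0)·x + (16)·1 + (16)·z = 0
Row 3: (0)·x + (-24)·1 + (-24)·z = 0
Solving gives x = 0, z = -1.
Check: M·(0, 1, -1) = (0, 6, -6) = 6·(0, 1, -1).

0, -1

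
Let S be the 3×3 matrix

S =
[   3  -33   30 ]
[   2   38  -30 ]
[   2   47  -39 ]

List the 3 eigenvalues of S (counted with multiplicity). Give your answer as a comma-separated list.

-9, 5, 6

Set up det(lambda·I - S) = 0.
Expanding along the first row, p(lambda) = lambda^3 - 2·lambda^2 - 69·lambda + 270.
Try lambda = 6: p(6) = 0, so 6 is a root.
Dividing by (lambda - 6) leaves lambda^2 + 4·lambda - 45.
The quadratic factors as (lambda + 9)·(lambda - 5).
Eigenvalues: -9, 5, 6.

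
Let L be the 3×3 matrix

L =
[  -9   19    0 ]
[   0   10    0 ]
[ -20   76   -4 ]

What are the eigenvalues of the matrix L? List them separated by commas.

Compute the characteristic polynomial p(lambda) = det(lambda·I - L).
Cofactor expansion gives p(lambda) = lambda^3 + 3·lambda^2 - 94·lambda - 360.
Since p(10) = 0, lambda = 10 is a root.
Dividing by (lambda - 10) leaves lambda^2 + 13·lambda + 36.
The quadratic factors as (lambda + 9)·(lambda + 4).
Eigenvalues: -9, -4, 10.

-9, -4, 10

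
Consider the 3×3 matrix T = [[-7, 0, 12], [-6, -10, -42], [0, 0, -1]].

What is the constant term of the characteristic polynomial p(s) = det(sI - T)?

p(0) = det(0·I − T) = det(−T) = (−1)^3·det(T).
det(T) = -70, so p(0) = 70.

70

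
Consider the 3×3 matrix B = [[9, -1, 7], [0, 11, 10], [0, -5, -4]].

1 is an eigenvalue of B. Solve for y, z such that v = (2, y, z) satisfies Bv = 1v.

2, -2

We need (B - 1I)v = 0.
B - 1I = [[8, -1, 7], [0, 10, 10], [0, -5, -5]].
Row 1: (8)·2 + (-1)·y + (7)·z = 0
Row 2: (0)·2 + (10)·y + (10)·z = 0
Row 3: (0)·2 + (-5)·y + (-5)·z = 0
Solving gives y = 2, z = -2.
Check: B·(2, 2, -2) = (2, 2, -2) = 1·(2, 2, -2).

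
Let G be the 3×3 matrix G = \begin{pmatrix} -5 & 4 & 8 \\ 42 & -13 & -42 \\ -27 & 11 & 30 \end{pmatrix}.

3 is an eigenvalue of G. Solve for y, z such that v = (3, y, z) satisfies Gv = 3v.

We need (G - 3I)v = 0.
G - 3I = [[-8, 4, 8], [42, -16, -42], [-27, 11, 27]].
Row 1: (-8)·3 + (4)·y + (8)·z = 0
Row 2: (42)·3 + (-16)·y + (-42)·z = 0
Row 3: (-27)·3 + (11)·y + (27)·z = 0
Solving gives y = 0, z = 3.
Check: G·(3, 0, 3) = (9, 0, 9) = 3·(3, 0, 3).

0, 3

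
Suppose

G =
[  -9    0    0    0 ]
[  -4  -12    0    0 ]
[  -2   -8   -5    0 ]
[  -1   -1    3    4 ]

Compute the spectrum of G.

G is lower triangular, so its eigenvalues are the diagonal entries.
Diagonal: -9, -12, -5, 4.

-12, -9, -5, 4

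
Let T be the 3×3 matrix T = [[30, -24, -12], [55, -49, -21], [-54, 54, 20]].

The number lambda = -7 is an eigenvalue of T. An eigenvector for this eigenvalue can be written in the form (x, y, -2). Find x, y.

We need (T + 7I)v = 0.
T + 7I = [[37, -24, -12], [55, -42, -21], [-54, 54, 27]].
Row 1: (37)·x + (-24)·y + (-12)·-2 = 0
Row 2: (55)·x + (-42)·y + (-21)·-2 = 0
Row 3: (-54)·x + (54)·y + (27)·-2 = 0
Solving gives x = 0, y = 1.
Check: T·(0, 1, -2) = (0, -7, 14) = -7·(0, 1, -2).

0, 1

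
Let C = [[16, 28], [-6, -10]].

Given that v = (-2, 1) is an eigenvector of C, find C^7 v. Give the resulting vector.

First find the eigenvalue: Cv = (-4, 2) = 2·(-2, 1), so λ = 2.
Then C^7 v = λ^7·v = 2^7·(-2, 1) = 128·(-2, 1) = (-256, 128).

(-256, 128)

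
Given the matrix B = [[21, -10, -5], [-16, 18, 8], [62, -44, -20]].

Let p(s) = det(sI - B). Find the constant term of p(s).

-132

p(s) = s^3 - 19s^2 + 100s - 132.
The constant term is -132.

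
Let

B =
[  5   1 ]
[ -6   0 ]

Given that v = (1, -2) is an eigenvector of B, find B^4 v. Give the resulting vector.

First find the eigenvalue: Bv = (3, -6) = 3·(1, -2), so λ = 3.
Then B^4 v = λ^4·v = 3^4·(1, -2) = 81·(1, -2) = (81, -162).

(81, -162)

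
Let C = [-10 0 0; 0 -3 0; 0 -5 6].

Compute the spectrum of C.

C is lower triangular, so its eigenvalues are the diagonal entries.
Diagonal: -10, -3, 6.

-10, -3, 6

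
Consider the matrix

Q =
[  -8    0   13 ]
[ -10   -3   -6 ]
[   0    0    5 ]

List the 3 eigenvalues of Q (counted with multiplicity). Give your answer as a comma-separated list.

Set up det(tI - Q) = 0.
Expanding the 3×3 determinant: p(t) = t^3 + 6t^2 - 31t - 120.
Since p(-3) = 0, t = -3 is a root.
Dividing by (t + 3) leaves t^2 + 3t - 40.
The quadratic factors as (t + 8)·(t - 5).
Eigenvalues: -8, -3, 5.

-8, -3, 5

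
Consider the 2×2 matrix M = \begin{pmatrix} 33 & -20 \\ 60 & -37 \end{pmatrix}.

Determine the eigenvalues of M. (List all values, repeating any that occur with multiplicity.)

-7, 3

det(M - λI) = (33 - λ)(-37 - λ) - (-20)·(60) = λ^2 + 4λ - 21.
This factors as (λ + 7)·(λ - 3) = 0.
Eigenvalues: -7, 3.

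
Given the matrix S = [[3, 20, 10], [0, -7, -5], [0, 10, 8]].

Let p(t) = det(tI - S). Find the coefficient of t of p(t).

-3

p(t) = t^3 - 4t^2 - 3t + 18.
The coefficient of t is -3.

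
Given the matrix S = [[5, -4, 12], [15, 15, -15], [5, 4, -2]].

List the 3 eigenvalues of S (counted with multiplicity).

The characteristic polynomial is p(r) = det(rI - S).
Expanding along the first row, p(r) = r^3 - 18r^2 + 95r - 150.
Try r = 3: p(3) = 0, so 3 is a root.
Dividing by (r - 3) leaves r^2 - 15r + 50.
The quadratic factors as (r - 5)·(r - 10).
Eigenvalues: 3, 5, 10.

3, 5, 10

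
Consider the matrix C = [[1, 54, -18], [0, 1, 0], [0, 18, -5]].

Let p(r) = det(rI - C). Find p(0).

p(0) = det(0·I − C) = det(−C) = (−1)^3·det(C).
det(C) = -5, so p(0) = 5.

5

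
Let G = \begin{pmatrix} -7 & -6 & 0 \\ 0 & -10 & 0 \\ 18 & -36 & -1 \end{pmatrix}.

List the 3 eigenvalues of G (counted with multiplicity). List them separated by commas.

Compute the characteristic polynomial p(λ) = det(λI - G).
Expanding along the first row, p(λ) = λ^3 + 18λ^2 + 87λ + 70.
Since p(-1) = 0, λ = -1 is a root.
Factor out (λ + 1): p(λ) = (λ + 1)·(λ^2 + 17λ + 70).
The quadratic factors as (λ + 10)·(λ + 7).
Eigenvalues: -10, -7, -1.

-10, -7, -1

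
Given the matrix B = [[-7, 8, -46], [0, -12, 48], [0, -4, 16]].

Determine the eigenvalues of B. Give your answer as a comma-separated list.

-7, 0, 4

Compute the characteristic polynomial p(r) = det(rI - B).
Expanding the 3×3 determinant: p(r) = r^3 + 3r^2 - 28r.
Since p(0) = 0, r = 0 is a root.
Dividing by r leaves r^2 + 3r - 28.
The quadratic factors as (r + 7)·(r - 4).
Eigenvalues: -7, 0, 4.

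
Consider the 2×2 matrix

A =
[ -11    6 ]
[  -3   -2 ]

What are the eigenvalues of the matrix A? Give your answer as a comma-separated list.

det(A - μI) = (-11 - μ)(-2 - μ) - (6)·(-3) = μ^2 + 13μ + 40.
This factors as (μ + 8)·(μ + 5) = 0.
Eigenvalues: -8, -5.

-8, -5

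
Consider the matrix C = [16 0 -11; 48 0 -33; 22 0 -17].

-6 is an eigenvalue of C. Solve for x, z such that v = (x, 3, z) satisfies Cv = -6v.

We need (C + 6I)v = 0.
C + 6I = [[22, 0, -11], [48, 6, -33], [22, 0, -11]].
Row 1: (22)·x + (0)·3 + (-11)·z = 0
Row 2: (48)·x + (6)·3 + (-33)·z = 0
Row 3: (22)·x + (0)·3 + (-11)·z = 0
Solving gives x = 1, z = 2.
Check: C·(1, 3, 2) = (-6, -18, -12) = -6·(1, 3, 2).

1, 2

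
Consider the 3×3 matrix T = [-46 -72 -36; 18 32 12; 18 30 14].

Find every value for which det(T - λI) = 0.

-10, 2, 8

Set up det(lambda·I - T) = 0.
Cofactor expansion gives p(lambda) = lambda^3 - 84·lambda + 160.
Rational-root test: lambda = 8 gives p(8) = 0.
Factor out (lambda - 8): p(lambda) = (lambda - 8)·(lambda^2 + 8·lambda - 20).
The quadratic factors as (lambda + 10)·(lambda - 2).
Eigenvalues: -10, 2, 8.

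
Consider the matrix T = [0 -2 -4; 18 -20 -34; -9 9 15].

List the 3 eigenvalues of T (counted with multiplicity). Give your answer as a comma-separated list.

Set up det(sI - T) = 0.
Expanding along the first row, p(s) = s^3 + 5s^2 + 6s.
Rational-root test: s = 0 gives p(0) = 0.
Factor out s: p(s) = s·(s^2 + 5s + 6).
The quadratic factors as (s + 3)·(s + 2).
Eigenvalues: -3, -2, 0.

-3, -2, 0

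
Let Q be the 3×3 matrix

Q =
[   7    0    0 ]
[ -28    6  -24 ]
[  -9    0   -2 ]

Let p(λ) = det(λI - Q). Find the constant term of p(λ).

p(λ) = λ^3 - 11λ^2 + 16λ + 84.
The constant term is 84.

84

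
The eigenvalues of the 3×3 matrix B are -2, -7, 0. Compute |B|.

0

det(B) is the product of the eigenvalues: (-2) · (-7) · (0) = 0.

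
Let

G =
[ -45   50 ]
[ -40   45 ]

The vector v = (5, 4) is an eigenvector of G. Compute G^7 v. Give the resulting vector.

First find the eigenvalue: Gv = (-25, -20) = -5·(5, 4), so λ = -5.
Then G^7 v = λ^7·v = (-5)^7·(5, 4) = -78125·(5, 4) = (-390625, -312500).

(-390625, -312500)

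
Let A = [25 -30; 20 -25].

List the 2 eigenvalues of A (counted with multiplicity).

det(A - tI) = (25 - t)(-25 - t) - (-30)·(20) = t^2 - 25.
This factors as (t + 5)·(t - 5) = 0.
Eigenvalues: -5, 5.

-5, 5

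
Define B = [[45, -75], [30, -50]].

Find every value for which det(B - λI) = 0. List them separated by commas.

-5, 0

det(B - tI) = (45 - t)(-50 - t) - (-75)·(30) = t^2 + 5t.
This factors as (t + 5)·t = 0.
Eigenvalues: -5, 0.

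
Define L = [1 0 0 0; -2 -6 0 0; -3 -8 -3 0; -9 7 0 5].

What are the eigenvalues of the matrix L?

-6, -3, 1, 5

L is lower triangular, so its eigenvalues are the diagonal entries.
Diagonal: 1, -6, -3, 5.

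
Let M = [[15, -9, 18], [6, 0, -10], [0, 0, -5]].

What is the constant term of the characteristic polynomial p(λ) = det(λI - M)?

p(0) = det(0·I − M) = det(−M) = (−1)^3·det(M).
det(M) = -270, so p(0) = 270.

270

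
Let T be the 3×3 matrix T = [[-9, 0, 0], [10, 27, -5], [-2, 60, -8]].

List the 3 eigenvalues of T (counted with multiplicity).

-9, 7, 12

Set up det(λI - T) = 0.
Expanding along the first row, p(λ) = λ^3 - 10λ^2 - 87λ + 756.
Try λ = -9: p(-9) = 0, so -9 is a root.
Factor out (λ + 9): p(λ) = (λ + 9)·(λ^2 - 19λ + 84).
The quadratic factors as (λ - 7)·(λ - 12).
Eigenvalues: -9, 7, 12.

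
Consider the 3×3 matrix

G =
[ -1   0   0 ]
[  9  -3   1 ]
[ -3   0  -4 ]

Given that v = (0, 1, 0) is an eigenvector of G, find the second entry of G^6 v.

First find the eigenvalue: Gv = (0, -3, 0) = -3·(0, 1, 0), so λ = -3.
Then G^6 v = λ^6·v = (-3)^6·(0, 1, 0) = 729·(0, 1, 0) = (0, 729, 0).

729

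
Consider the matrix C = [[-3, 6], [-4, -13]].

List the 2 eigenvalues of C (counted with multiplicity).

det(C - λI) = (-3 - λ)(-13 - λ) - (6)·(-4) = λ^2 + 16λ + 63.
This factors as (λ + 9)·(λ + 7) = 0.
Eigenvalues: -9, -7.

-9, -7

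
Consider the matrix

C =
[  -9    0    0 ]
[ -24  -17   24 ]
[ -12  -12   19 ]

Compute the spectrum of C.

Set up det(tI - C) = 0.
Expanding the 3×3 determinant: p(t) = t^3 + 7t^2 - 53t - 315.
Since p(-5) = 0, t = -5 is a root.
Factor out (t + 5): p(t) = (t + 5)·(t^2 + 2t - 63).
The quadratic factors as (t + 9)·(t - 7).
Eigenvalues: -9, -5, 7.

-9, -5, 7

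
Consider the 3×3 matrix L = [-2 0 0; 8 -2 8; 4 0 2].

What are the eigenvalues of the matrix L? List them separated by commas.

-2, -2, 2

Compute the characteristic polynomial p(λ) = det(λI - L).
Expanding along the first row, p(λ) = λ^3 + 2λ^2 - 4λ - 8.
Try λ = -2: p(-2) = 0, so -2 is a root.
Factor out (λ + 2): p(λ) = (λ + 2)·(λ^2 - 4).
The quadratic factors as (λ + 2)·(λ - 2).
Eigenvalues: -2, -2, 2.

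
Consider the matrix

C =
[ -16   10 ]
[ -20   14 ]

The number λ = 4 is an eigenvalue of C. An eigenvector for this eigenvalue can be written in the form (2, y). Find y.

We need (C - 4I)v = 0.
C - 4I = [[-20, 10], [-20, 10]].
Row 1: (-20)·2 + (10)·y = 0
Row 2: (-20)·2 + (10)·y = 0
Solving gives y = 4.
Check: C·(2, 4) = (8, 16) = 4·(2, 4).

4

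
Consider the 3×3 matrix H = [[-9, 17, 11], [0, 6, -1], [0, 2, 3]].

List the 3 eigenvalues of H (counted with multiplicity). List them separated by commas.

-9, 4, 5

Set up det(rI - H) = 0.
Cofactor expansion gives p(r) = r^3 - 61r + 180.
Try r = -9: p(-9) = 0, so -9 is a root.
Dividing by (r + 9) leaves r^2 - 9r + 20.
The quadratic factors as (r - 4)·(r - 5).
Eigenvalues: -9, 4, 5.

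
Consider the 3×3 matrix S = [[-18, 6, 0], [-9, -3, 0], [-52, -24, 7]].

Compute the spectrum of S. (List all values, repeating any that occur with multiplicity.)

-12, -9, 7

Compute the characteristic polynomial p(s) = det(sI - S).
Expanding along the first row, p(s) = s^3 + 14s^2 - 39s - 756.
Since p(-9) = 0, s = -9 is a root.
Dividing by (s + 9) leaves s^2 + 5s - 84.
The quadratic factors as (s + 12)·(s - 7).
Eigenvalues: -12, -9, 7.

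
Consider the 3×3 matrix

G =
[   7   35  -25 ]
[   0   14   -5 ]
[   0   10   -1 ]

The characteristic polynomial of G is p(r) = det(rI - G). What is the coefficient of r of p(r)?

p(r) = r^3 - 20r^2 + 127r - 252.
The coefficient of r is 127.

127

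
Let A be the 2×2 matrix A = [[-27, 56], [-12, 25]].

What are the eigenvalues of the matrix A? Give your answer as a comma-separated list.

-3, 1

det(A - rI) = (-27 - r)(25 - r) - (56)·(-12) = r^2 + 2r - 3.
This factors as (r + 3)·(r - 1) = 0.
Eigenvalues: -3, 1.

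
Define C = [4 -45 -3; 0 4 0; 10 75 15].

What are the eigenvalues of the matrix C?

The characteristic polynomial is p(λ) = det(λI - C).
Expanding along the first row, p(λ) = λ^3 - 23λ^2 + 166λ - 360.
Since p(4) = 0, λ = 4 is a root.
Factor out (λ - 4): p(λ) = (λ - 4)·(λ^2 - 19λ + 90).
The quadratic factors as (λ - 9)·(λ - 10).
Eigenvalues: 4, 9, 10.

4, 9, 10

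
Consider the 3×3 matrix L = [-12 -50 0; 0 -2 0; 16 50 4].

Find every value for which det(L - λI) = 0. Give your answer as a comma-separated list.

The characteristic polynomial is p(λ) = det(λI - L).
Cofactor expansion gives p(λ) = λ^3 + 10λ^2 - 32λ - 96.
Rational-root test: λ = -12 gives p(-12) = 0.
Factor out (λ + 12): p(λ) = (λ + 12)·(λ^2 - 2λ - 8).
The quadratic factors as (λ + 2)·(λ - 4).
Eigenvalues: -12, -2, 4.

-12, -2, 4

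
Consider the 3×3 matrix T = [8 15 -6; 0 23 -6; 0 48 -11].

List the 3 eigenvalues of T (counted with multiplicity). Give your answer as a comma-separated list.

5, 7, 8

Compute the characteristic polynomial p(r) = det(rI - T).
Expanding the 3×3 determinant: p(r) = r^3 - 20r^2 + 131r - 280.
Try r = 5: p(5) = 0, so 5 is a root.
Factor out (r - 5): p(r) = (r - 5)·(r^2 - 15r + 56).
The quadratic factors as (r - 7)·(r - 8).
Eigenvalues: 5, 7, 8.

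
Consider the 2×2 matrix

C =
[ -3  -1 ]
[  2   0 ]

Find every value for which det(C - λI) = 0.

-2, -1

det(C - rI) = (-3 - r)(0 - r) - (-1)·(2) = r^2 + 3r + 2.
This factors as (r + 2)·(r + 1) = 0.
Eigenvalues: -2, -1.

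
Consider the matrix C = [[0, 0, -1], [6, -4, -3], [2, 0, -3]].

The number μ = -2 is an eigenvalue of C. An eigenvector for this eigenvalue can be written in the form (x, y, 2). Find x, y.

1, 0

We need (C + 2I)v = 0.
C + 2I = [[2, 0, -1], [6, -2, -3], [2, 0, -1]].
Row 1: (2)·x + (0)·y + (-1)·2 = 0
Row 2: (6)·x + (-2)·y + (-3)·2 = 0
Row 3: (2)·x + (0)·y + (-1)·2 = 0
Solving gives x = 1, y = 0.
Check: C·(1, 0, 2) = (-2, 0, -4) = -2·(1, 0, 2).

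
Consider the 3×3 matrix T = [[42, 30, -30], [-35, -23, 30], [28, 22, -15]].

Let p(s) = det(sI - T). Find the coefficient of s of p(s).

p(s) = s^3 - 4s^2 - 21s.
The coefficient of s is -21.

-21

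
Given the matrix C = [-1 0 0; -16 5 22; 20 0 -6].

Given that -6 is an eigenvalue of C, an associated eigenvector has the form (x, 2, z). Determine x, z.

We need (C + 6I)v = 0.
C + 6I = [[5, 0, 0], [-16, 11, 22], [20, 0, 0]].
Row 1: (5)·x + (0)·2 + (0)·z = 0
Row 2: (-16)·x + (11)·2 + (22)·z = 0
Row 3: (20)·x + (0)·2 + (0)·z = 0
Solving gives x = 0, z = -1.
Check: C·(0, 2, -1) = (0, -12, 6) = -6·(0, 2, -1).

0, -1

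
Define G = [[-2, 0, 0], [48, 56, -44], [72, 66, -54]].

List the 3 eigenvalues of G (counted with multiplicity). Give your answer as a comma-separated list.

-10, -2, 12

The characteristic polynomial is p(λ) = det(λI - G).
Cofactor expansion gives p(λ) = λ^3 - 124λ - 240.
Try λ = -10: p(-10) = 0, so -10 is a root.
Factor out (λ + 10): p(λ) = (λ + 10)·(λ^2 - 10λ - 24).
The quadratic factors as (λ + 2)·(λ - 12).
Eigenvalues: -10, -2, 12.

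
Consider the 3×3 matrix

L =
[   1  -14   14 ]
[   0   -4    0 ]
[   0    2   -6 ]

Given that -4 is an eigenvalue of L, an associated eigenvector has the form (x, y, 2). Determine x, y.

We need (L + 4I)v = 0.
L + 4I = [[5, -14, 14], [0, 0, 0], [0, 2, -2]].
Row 1: (5)·x + (-14)·y + (14)·2 = 0
Row 2: (0)·x + (0)·y + (0)·2 = 0
Row 3: (0)·x + (2)·y + (-2)·2 = 0
Solving gives x = 0, y = 2.
Check: L·(0, 2, 2) = (0, -8, -8) = -4·(0, 2, 2).

0, 2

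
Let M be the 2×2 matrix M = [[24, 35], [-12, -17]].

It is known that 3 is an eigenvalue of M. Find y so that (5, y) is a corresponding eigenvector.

We need (M - 3I)v = 0.
M - 3I = [[21, 35], [-12, -20]].
Row 1: (21)·5 + (35)·y = 0
Row 2: (-12)·5 + (-20)·y = 0
Solving gives y = -3.
Check: M·(5, -3) = (15, -9) = 3·(5, -3).

-3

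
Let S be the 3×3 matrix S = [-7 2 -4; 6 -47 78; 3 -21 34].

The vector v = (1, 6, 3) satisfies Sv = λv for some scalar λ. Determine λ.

-7

Compute Sv: S·(1, 6, 3) = (-7, -42, -21).
Since Sv = λv, compare component 1: -7 = λ·1, so λ = -7.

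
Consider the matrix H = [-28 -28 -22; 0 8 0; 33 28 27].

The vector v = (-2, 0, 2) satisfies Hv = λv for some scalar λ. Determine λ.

-6

Compute Hv: H·(-2, 0, 2) = (12, 0, -12).
Since Hv = λv, compare component 1: 12 = λ·-2, so λ = -6.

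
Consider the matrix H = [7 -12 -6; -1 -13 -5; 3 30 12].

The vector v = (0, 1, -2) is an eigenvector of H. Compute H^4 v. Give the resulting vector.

(0, 81, -162)

First find the eigenvalue: Hv = (0, -3, 6) = -3·(0, 1, -2), so λ = -3.
Then H^4 v = λ^4·v = (-3)^4·(0, 1, -2) = 81·(0, 1, -2) = (0, 81, -162).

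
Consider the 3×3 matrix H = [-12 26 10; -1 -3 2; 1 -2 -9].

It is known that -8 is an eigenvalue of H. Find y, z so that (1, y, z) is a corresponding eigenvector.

We need (H + 8I)v = 0.
H + 8I = [[-4, 26, 10], [-1, 5, 2], [1, -2, -1]].
Row 1: (-4)·1 + (26)·y + (10)·z = 0
Row 2: (-1)·1 + (5)·y + (2)·z = 0
Row 3: (1)·1 + (-2)·y + (-1)·z = 0
Solving gives y = -1, z = 3.
Check: H·(1, -1, 3) = (-8, 8, -24) = -8·(1, -1, 3).

-1, 3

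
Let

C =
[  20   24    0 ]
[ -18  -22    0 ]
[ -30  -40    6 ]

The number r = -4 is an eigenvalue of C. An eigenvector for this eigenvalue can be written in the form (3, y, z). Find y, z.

We need (C + 4I)v = 0.
C + 4I = [[24, 24, 0], [-18, -18, 0], [-30, -40, 10]].
Row 1: (24)·3 + (24)·y + (0)·z = 0
Row 2: (-18)·3 + (-18)·y + (0)·z = 0
Row 3: (-30)·3 + (-40)·y + (10)·z = 0
Solving gives y = -3, z = -3.
Check: C·(3, -3, -3) = (-12, 12, 12) = -4·(3, -3, -3).

-3, -3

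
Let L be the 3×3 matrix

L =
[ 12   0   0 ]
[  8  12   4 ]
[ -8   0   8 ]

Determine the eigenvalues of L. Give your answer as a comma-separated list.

Set up det(tI - L) = 0.
Cofactor expansion gives p(t) = t^3 - 32t^2 + 336t - 1152.
Try t = 12: p(12) = 0, so 12 is a root.
Factor out (t - 12): p(t) = (t - 12)·(t^2 - 20t + 96).
The quadratic factors as (t - 8)·(t - 12).
Eigenvalues: 8, 12, 12.

8, 12, 12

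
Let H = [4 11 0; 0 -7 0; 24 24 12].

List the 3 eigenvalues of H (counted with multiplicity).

The characteristic polynomial is p(s) = det(sI - H).
Expanding along the first row, p(s) = s^3 - 9s^2 - 64s + 336.
Try s = -7: p(-7) = 0, so -7 is a root.
Dividing by (s + 7) leaves s^2 - 16s + 48.
The quadratic factors as (s - 4)·(s - 12).
Eigenvalues: -7, 4, 12.

-7, 4, 12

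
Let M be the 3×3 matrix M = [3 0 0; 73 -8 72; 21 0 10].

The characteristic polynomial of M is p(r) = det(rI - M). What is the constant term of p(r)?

240

p(r) = r^3 - 5r^2 - 74r + 240.
The constant term is 240.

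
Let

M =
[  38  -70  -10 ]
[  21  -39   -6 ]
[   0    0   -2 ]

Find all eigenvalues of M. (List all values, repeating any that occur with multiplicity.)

-4, -2, 3

Compute the characteristic polynomial p(λ) = det(λI - M).
Cofactor expansion gives p(λ) = λ^3 + 3λ^2 - 10λ - 24.
Since p(-2) = 0, λ = -2 is a root.
Factor out (λ + 2): p(λ) = (λ + 2)·(λ^2 + λ - 12).
The quadratic factors as (λ + 4)·(λ - 3).
Eigenvalues: -4, -2, 3.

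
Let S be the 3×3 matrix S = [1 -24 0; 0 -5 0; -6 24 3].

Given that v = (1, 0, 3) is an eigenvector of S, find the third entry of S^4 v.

3

First find the eigenvalue: Sv = (1, 0, 3) = 1·(1, 0, 3), so λ = 1.
Then S^4 v = λ^4·v = 1^4·(1, 0, 3) = 1·(1, 0, 3) = (1, 0, 3).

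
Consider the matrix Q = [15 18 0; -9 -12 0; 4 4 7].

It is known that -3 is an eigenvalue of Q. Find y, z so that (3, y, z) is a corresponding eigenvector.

-3, 0

We need (Q + 3I)v = 0.
Q + 3I = [[18, 18, 0], [-9, -9, 0], [4, 4, 10]].
Row 1: (18)·3 + (18)·y + (0)·z = 0
Row 2: (-9)·3 + (-9)·y + (0)·z = 0
Row 3: (4)·3 + (4)·y + (10)·z = 0
Solving gives y = -3, z = 0.
Check: Q·(3, -3, 0) = (-9, 9, 0) = -3·(3, -3, 0).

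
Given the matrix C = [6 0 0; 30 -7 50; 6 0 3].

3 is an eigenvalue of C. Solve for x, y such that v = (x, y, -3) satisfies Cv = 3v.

0, -15

We need (C - 3I)v = 0.
C - 3I = [[3, 0, 0], [30, -10, 50], [6, 0, 0]].
Row 1: (3)·x + (0)·y + (0)·-3 = 0
Row 2: (30)·x + (-10)·y + (50)·-3 = 0
Row 3: (6)·x + (0)·y + (0)·-3 = 0
Solving gives x = 0, y = -15.
Check: C·(0, -15, -3) = (0, -45, -9) = 3·(0, -15, -3).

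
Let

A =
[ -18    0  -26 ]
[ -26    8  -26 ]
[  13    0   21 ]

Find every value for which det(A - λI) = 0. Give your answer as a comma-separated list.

-5, 8, 8

The characteristic polynomial is p(μ) = det(μI - A).
Expanding along the first row, p(μ) = μ^3 - 11μ^2 - 16μ + 320.
Try μ = 8: p(8) = 0, so 8 is a root.
Factor out (μ - 8): p(μ) = (μ - 8)·(μ^2 - 3μ - 40).
The quadratic factors as (μ + 5)·(μ - 8).
Eigenvalues: -5, 8, 8.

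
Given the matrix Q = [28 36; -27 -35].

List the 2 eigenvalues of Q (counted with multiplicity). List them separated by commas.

det(Q - λI) = (28 - λ)(-35 - λ) - (36)·(-27) = λ^2 + 7λ - 8.
This factors as (λ + 8)·(λ - 1) = 0.
Eigenvalues: -8, 1.

-8, 1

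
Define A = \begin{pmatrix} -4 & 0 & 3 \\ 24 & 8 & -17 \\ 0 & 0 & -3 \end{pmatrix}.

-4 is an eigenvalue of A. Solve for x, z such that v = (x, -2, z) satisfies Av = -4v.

We need (A + 4I)v = 0.
A + 4I = [[0, 0, 3], [24, 12, -17], [0, 0, 1]].
Row 1: (0)·x + (0)·-2 + (3)·z = 0
Row 2: (24)·x + (12)·-2 + (-17)·z = 0
Row 3: (0)·x + (0)·-2 + (1)·z = 0
Solving gives x = 1, z = 0.
Check: A·(1, -2, 0) = (-4, 8, 0) = -4·(1, -2, 0).

1, 0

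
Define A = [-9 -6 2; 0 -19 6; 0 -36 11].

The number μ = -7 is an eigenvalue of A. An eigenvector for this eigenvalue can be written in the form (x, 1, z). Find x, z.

We need (A + 7I)v = 0.
A + 7I = [[-2, -6, 2], [0, -12, 6], [0, -36, 18]].
Row 1: (-2)·x + (-6)·1 + (2)·z = 0
Row 2: (0)·x + (-12)·1 + (6)·z = 0
Row 3: (0)·x + (-36)·1 + (18)·z = 0
Solving gives x = -1, z = 2.
Check: A·(-1, 1, 2) = (7, -7, -14) = -7·(-1, 1, 2).

-1, 2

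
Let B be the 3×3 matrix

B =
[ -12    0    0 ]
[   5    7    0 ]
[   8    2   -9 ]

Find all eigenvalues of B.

-12, -9, 7

B is lower triangular, so its eigenvalues are the diagonal entries.
Diagonal: -12, 7, -9.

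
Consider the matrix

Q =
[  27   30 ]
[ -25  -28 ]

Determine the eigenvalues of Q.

det(Q - lambda·I) = (27 - lambda)(-28 - lambda) - (30)·(-25) = lambda^2 + lambda - 6.
This factors as (lambda + 3)·(lambda - 2) = 0.
Eigenvalues: -3, 2.

-3, 2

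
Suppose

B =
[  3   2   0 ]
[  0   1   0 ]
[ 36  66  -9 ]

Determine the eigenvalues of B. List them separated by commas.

-9, 1, 3

The characteristic polynomial is p(t) = det(tI - B).
Expanding along the first row, p(t) = t^3 + 5t^2 - 33t + 27.
Since p(1) = 0, t = 1 is a root.
Factor out (t - 1): p(t) = (t - 1)·(t^2 + 6t - 27).
The quadratic factors as (t + 9)·(t - 3).
Eigenvalues: -9, 1, 3.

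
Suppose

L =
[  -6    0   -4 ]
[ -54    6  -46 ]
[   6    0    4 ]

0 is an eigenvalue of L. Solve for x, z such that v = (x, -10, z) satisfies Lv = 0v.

4, -6

We need (L)v = 0.
L = [[-6, 0, -4], [-54, 6, -46], [6, 0, 4]].
Row 1: (-6)·x + (0)·-10 + (-4)·z = 0
Row 2: (-54)·x + (6)·-10 + (-46)·z = 0
Row 3: (6)·x + (0)·-10 + (4)·z = 0
Solving gives x = 4, z = -6.
Check: L·(4, -10, -6) = (0, 0, 0) = 0·(4, -10, -6).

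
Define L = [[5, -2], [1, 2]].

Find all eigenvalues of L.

3, 4

det(L - sI) = (5 - s)(2 - s) - (-2)·(1) = s^2 - 7s + 12.
This factors as (s - 3)·(s - 4) = 0.
Eigenvalues: 3, 4.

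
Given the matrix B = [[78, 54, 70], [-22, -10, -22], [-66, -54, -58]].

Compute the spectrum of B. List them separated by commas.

Set up det(λI - B) = 0.
Expanding along the first row, p(λ) = λ^3 - 10λ^2 - 104λ + 960.
Rational-root test: λ = 8 gives p(8) = 0.
Dividing by (λ - 8) leaves λ^2 - 2λ - 120.
The quadratic factors as (λ + 10)·(λ - 12).
Eigenvalues: -10, 8, 12.

-10, 8, 12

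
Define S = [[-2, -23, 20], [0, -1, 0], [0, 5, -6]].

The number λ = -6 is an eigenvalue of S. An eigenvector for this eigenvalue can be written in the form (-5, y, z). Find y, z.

We need (S + 6I)v = 0.
S + 6I = [[4, -23, 20], [0, 5, 0], [0, 5, 0]].
Row 1: (4)·-5 + (-23)·y + (20)·z = 0
Row 2: (0)·-5 + (5)·y + (0)·z = 0
Row 3: (0)·-5 + (5)·y + (0)·z = 0
Solving gives y = 0, z = 1.
Check: S·(-5, 0, 1) = (30, 0, -6) = -6·(-5, 0, 1).

0, 1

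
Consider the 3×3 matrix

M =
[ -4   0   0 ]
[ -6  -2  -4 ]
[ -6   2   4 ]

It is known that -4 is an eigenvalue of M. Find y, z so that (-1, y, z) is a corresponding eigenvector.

-3, 0

We need (M + 4I)v = 0.
M + 4I = [[0, 0, 0], [-6, 2, -4], [-6, 2, 8]].
Row 1: (0)·-1 + (0)·y + (0)·z = 0
Row 2: (-6)·-1 + (2)·y + (-4)·z = 0
Row 3: (-6)·-1 + (2)·y + (8)·z = 0
Solving gives y = -3, z = 0.
Check: M·(-1, -3, 0) = (4, 12, 0) = -4·(-1, -3, 0).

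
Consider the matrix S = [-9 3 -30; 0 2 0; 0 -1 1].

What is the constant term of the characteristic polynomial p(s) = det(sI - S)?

18

p(0) = det(0·I − S) = det(−S) = (−1)^3·det(S).
det(S) = -18, so p(0) = 18.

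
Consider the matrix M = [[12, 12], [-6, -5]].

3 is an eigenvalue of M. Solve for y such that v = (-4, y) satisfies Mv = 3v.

3

We need (M - 3I)v = 0.
M - 3I = [[9, 12], [-6, -8]].
Row 1: (9)·-4 + (12)·y = 0
Row 2: (-6)·-4 + (-8)·y = 0
Solving gives y = 3.
Check: M·(-4, 3) = (-12, 9) = 3·(-4, 3).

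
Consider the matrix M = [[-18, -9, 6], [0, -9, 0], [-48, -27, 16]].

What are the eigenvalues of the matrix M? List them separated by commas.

-9, -2, 0

Compute the characteristic polynomial p(λ) = det(λI - M).
Cofactor expansion gives p(λ) = λ^3 + 11λ^2 + 18λ.
Since p(-9) = 0, λ = -9 is a root.
Factor out (λ + 9): p(λ) = (λ + 9)·(λ^2 + 2λ).
The quadratic factors as (λ + 2)·λ.
Eigenvalues: -9, -2, 0.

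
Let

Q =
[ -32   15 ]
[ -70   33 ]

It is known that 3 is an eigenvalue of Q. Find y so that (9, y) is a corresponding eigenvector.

21

We need (Q - 3I)v = 0.
Q - 3I = [[-35, 15], [-70, 30]].
Row 1: (-35)·9 + (15)·y = 0
Row 2: (-70)·9 + (30)·y = 0
Solving gives y = 21.
Check: Q·(9, 21) = (27, 63) = 3·(9, 21).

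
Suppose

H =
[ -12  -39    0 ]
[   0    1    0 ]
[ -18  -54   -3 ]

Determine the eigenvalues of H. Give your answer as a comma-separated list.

Compute the characteristic polynomial p(t) = det(tI - H).
Expanding the 3×3 determinant: p(t) = t^3 + 14t^2 + 21t - 36.
Since p(-3) = 0, t = -3 is a root.
Factor out (t + 3): p(t) = (t + 3)·(t^2 + 11t - 12).
The quadratic factors as (t + 12)·(t - 1).
Eigenvalues: -12, -3, 1.

-12, -3, 1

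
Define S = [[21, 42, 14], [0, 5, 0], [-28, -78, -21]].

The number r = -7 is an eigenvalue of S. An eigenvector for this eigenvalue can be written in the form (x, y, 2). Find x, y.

-1, 0

We need (S + 7I)v = 0.
S + 7I = [[28, 42, 14], [0, 12, 0], [-28, -78, -14]].
Row 1: (28)·x + (42)·y + (14)·2 = 0
Row 2: (0)·x + (12)·y + (0)·2 = 0
Row 3: (-28)·x + (-78)·y + (-14)·2 = 0
Solving gives x = -1, y = 0.
Check: S·(-1, 0, 2) = (7, 0, -14) = -7·(-1, 0, 2).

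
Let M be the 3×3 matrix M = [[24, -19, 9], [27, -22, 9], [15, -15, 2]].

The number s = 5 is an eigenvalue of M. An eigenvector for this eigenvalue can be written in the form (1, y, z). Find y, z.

1, 0

We need (M - 5I)v = 0.
M - 5I = [[19, -19, 9], [27, -27, 9], [15, -15, -3]].
Row 1: (19)·1 + (-19)·y + (9)·z = 0
Row 2: (27)·1 + (-27)·y + (9)·z = 0
Row 3: (15)·1 + (-15)·y + (-3)·z = 0
Solving gives y = 1, z = 0.
Check: M·(1, 1, 0) = (5, 5, 0) = 5·(1, 1, 0).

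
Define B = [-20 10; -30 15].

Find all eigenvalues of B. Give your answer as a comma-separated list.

-5, 0

det(B - λI) = (-20 - λ)(15 - λ) - (10)·(-30) = λ^2 + 5λ.
This factors as (λ + 5)·λ = 0.
Eigenvalues: -5, 0.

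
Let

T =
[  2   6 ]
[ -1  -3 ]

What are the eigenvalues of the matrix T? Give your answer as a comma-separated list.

det(T - sI) = (2 - s)(-3 - s) - (6)·(-1) = s^2 + s.
This factors as (s + 1)·s = 0.
Eigenvalues: -1, 0.

-1, 0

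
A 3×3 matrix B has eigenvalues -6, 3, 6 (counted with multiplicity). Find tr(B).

3

trace(B) is the sum of the eigenvalues: (-6) + (3) + (6) = 3.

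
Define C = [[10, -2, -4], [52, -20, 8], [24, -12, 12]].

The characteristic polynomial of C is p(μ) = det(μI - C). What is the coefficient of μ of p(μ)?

-24

p(μ) = μ^3 - 2μ^2 - 24μ.
The coefficient of μ is -24.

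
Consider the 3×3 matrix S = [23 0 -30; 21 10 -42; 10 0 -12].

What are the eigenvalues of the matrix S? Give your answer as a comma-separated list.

3, 8, 10

Set up det(λI - S) = 0.
Expanding along the first row, p(λ) = λ^3 - 21λ^2 + 134λ - 240.
Rational-root test: λ = 3 gives p(3) = 0.
Factor out (λ - 3): p(λ) = (λ - 3)·(λ^2 - 18λ + 80).
The quadratic factors as (λ - 8)·(λ - 10).
Eigenvalues: 3, 8, 10.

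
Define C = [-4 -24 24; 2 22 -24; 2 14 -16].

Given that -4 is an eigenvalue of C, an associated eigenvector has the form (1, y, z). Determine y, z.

We need (C + 4I)v = 0.
C + 4I = [[0, -24, 24], [2, 26, -24], [2, 14, -12]].
Row 1: (0)·1 + (-24)·y + (24)·z = 0
Row 2: (2)·1 + (26)·y + (-24)·z = 0
Row 3: (2)·1 + (14)·y + (-12)·z = 0
Solving gives y = -1, z = -1.
Check: C·(1, -1, -1) = (-4, 4, 4) = -4·(1, -1, -1).

-1, -1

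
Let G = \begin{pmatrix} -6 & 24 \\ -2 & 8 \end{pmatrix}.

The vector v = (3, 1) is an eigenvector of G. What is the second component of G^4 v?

16

First find the eigenvalue: Gv = (6, 2) = 2·(3, 1), so λ = 2.
Then G^4 v = λ^4·v = 2^4·(3, 1) = 16·(3, 1) = (48, 16).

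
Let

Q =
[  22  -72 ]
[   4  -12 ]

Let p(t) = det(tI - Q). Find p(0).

p(0) = det(0·I − Q) = det(−Q) = (−1)^2·det(Q).
det(Q) = 24, so p(0) = 24.

24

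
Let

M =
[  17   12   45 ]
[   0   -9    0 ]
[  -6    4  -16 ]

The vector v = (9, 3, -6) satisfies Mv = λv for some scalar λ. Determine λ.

-9

Compute Mv: M·(9, 3, -6) = (-81, -27, 54).
Since Mv = λv, compare component 1: -81 = λ·9, so λ = -9.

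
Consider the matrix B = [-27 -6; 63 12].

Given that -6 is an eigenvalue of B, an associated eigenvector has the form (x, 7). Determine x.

-2

We need (B + 6I)v = 0.
B + 6I = [[-21, -6], [63, 18]].
Row 1: (-21)·x + (-6)·7 = 0
Row 2: (63)·x + (18)·7 = 0
Solving gives x = -2.
Check: B·(-2, 7) = (12, -42) = -6·(-2, 7).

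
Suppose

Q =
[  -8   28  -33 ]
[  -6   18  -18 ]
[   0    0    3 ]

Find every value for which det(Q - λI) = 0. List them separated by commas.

3, 4, 6

The characteristic polynomial is p(lambda) = det(lambda·I - Q).
Expanding along the first row, p(lambda) = lambda^3 - 13·lambda^2 + 54·lambda - 72.
Rational-root test: lambda = 6 gives p(6) = 0.
Factor out (lambda - 6): p(lambda) = (lambda - 6)·(lambda^2 - 7·lambda + 12).
The quadratic factors as (lambda - 3)·(lambda - 4).
Eigenvalues: 3, 4, 6.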